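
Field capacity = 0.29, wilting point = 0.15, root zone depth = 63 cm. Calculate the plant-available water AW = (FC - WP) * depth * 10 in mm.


Step 1: Available water = (FC - WP) * depth * 10
Step 2: AW = (0.29 - 0.15) * 63 * 10
Step 3: AW = 0.14 * 63 * 10
Step 4: AW = 88.2 mm

88.2


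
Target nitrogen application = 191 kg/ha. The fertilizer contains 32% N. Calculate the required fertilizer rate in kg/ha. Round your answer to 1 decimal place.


Step 1: Fertilizer rate = target N / (N content / 100)
Step 2: Rate = 191 / (32 / 100)
Step 3: Rate = 191 / 0.32
Step 4: Rate = 596.9 kg/ha

596.9


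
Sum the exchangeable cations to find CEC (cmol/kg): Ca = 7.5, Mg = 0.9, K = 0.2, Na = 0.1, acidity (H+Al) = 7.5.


Step 1: CEC = Ca + Mg + K + Na + (H+Al)
Step 2: CEC = 7.5 + 0.9 + 0.2 + 0.1 + 7.5
Step 3: CEC = 16.2 cmol/kg

16.2


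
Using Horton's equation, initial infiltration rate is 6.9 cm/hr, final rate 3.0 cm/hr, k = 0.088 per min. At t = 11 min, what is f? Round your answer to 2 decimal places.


Step 1: f = fc + (f0 - fc) * exp(-k * t)
Step 2: exp(-0.088 * 11) = 0.379842
Step 3: f = 3.0 + (6.9 - 3.0) * 0.379842
Step 4: f = 3.0 + 3.9 * 0.379842
Step 5: f = 4.48 cm/hr

4.48


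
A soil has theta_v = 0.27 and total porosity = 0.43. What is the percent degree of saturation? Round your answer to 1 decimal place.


Step 1: S = 100 * theta_v / n
Step 2: S = 100 * 0.27 / 0.43
Step 3: S = 62.8%

62.8


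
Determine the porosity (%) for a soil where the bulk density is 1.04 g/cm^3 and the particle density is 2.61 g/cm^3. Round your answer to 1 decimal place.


Step 1: Formula: n = 100 * (1 - BD / PD)
Step 2: n = 100 * (1 - 1.04 / 2.61)
Step 3: n = 100 * (1 - 0.39847)
Step 4: n = 60.2%

60.2


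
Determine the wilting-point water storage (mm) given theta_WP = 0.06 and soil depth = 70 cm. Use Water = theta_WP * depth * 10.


Step 1: Water (mm) = theta_WP * depth * 10
Step 2: Water = 0.06 * 70 * 10
Step 3: Water = 42.0 mm

42.0


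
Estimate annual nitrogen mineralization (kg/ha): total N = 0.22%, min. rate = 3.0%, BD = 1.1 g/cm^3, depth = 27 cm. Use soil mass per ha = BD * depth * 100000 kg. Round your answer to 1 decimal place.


Step 1: Soil mass per ha = BD * depth * 100000 = 1.1 * 27 * 100000 = 2970000 kg
Step 2: Total N pool = soil mass * N%/100 = 2970000 * 0.22/100 = 6534.0 kg/ha
Step 3: N mineralized = N pool * rate%/100 = 6534.0 * 3.0/100 = 196.0 kg/ha/yr

196.0


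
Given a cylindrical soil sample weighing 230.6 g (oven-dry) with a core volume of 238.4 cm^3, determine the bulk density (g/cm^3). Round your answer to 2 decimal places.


Step 1: Identify the formula: BD = dry mass / volume
Step 2: Substitute values: BD = 230.6 / 238.4
Step 3: BD = 0.97 g/cm^3

0.97


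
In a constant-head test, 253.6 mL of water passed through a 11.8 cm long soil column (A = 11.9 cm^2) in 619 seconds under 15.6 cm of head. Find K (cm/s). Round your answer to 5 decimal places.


Step 1: K = Q * L / (A * t * h)
Step 2: Numerator = 253.6 * 11.8 = 2992.48
Step 3: Denominator = 11.9 * 619 * 15.6 = 114911.16
Step 4: K = 2992.48 / 114911.16 = 0.02604 cm/s

0.02604


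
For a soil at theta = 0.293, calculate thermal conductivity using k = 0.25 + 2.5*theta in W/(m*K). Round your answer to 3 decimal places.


Step 1: k = 0.25 + 2.5 * theta
Step 2: k = 0.25 + 2.5 * 0.293
Step 3: k = 0.25 + 0.733
Step 4: k = 0.983 W/(m*K)

0.983


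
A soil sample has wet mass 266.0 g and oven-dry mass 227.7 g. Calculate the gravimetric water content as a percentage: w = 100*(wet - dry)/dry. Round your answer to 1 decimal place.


Step 1: Water mass = wet - dry = 266.0 - 227.7 = 38.3 g
Step 2: w = 100 * water mass / dry mass
Step 3: w = 100 * 38.3 / 227.7 = 16.8%

16.8


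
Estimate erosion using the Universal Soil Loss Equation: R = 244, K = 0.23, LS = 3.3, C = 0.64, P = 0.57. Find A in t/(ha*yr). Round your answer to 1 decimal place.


Step 1: A = R * K * LS * C * P
Step 2: R * K = 244 * 0.23 = 56.12
Step 3: (R*K) * LS = 56.12 * 3.3 = 185.196
Step 4: * C * P = 185.196 * 0.64 * 0.57 = 67.6
Step 5: A = 67.6 t/(ha*yr)

67.6


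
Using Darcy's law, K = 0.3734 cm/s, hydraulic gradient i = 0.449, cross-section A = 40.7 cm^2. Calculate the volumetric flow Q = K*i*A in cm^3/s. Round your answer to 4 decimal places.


Step 1: Apply Darcy's law: Q = K * i * A
Step 2: Q = 0.3734 * 0.449 * 40.7
Step 3: Q = 6.8236 cm^3/s

6.8236


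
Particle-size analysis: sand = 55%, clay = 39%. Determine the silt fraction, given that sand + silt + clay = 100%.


Step 1: sand + silt + clay = 100%
Step 2: silt = 100 - sand - clay
Step 3: silt = 100 - 55 - 39
Step 4: silt = 6%

6


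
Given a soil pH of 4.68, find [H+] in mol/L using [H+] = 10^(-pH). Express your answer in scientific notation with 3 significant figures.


Step 1: [H+] = 10^(-pH)
Step 2: [H+] = 10^(-4.68)
Step 3: [H+] = 2.09e-05 mol/L

2.09e-05


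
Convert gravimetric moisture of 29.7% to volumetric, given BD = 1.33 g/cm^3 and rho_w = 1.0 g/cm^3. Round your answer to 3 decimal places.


Step 1: theta = (w / 100) * BD / rho_w
Step 2: theta = (29.7 / 100) * 1.33 / 1.0
Step 3: theta = 0.297 * 1.33
Step 4: theta = 0.395

0.395


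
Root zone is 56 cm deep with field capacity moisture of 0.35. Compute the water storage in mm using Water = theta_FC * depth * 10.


Step 1: Water (mm) = theta_FC * depth (cm) * 10
Step 2: Water = 0.35 * 56 * 10
Step 3: Water = 196.0 mm

196.0


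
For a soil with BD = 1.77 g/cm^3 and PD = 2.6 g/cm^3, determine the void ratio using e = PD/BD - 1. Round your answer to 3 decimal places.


Step 1: e = PD / BD - 1
Step 2: e = 2.6 / 1.77 - 1
Step 3: e = 1.46893 - 1
Step 4: e = 0.469

0.469


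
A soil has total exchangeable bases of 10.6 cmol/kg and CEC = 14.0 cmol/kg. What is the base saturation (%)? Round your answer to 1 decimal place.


Step 1: BS = 100 * (sum of bases) / CEC
Step 2: BS = 100 * 10.6 / 14.0
Step 3: BS = 75.7%

75.7


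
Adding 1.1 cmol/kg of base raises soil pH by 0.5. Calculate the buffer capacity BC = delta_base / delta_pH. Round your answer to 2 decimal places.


Step 1: BC = change in base / change in pH
Step 2: BC = 1.1 / 0.5
Step 3: BC = 2.2 cmol/(kg*pH unit)

2.2


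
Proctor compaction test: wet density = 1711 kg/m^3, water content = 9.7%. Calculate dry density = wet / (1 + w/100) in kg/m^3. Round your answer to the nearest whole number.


Step 1: Dry density = wet density / (1 + w/100)
Step 2: Dry density = 1711 / (1 + 9.7/100)
Step 3: Dry density = 1711 / 1.097
Step 4: Dry density = 1560 kg/m^3

1560


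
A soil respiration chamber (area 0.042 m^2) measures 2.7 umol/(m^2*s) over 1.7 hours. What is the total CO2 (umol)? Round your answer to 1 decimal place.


Step 1: Convert time to seconds: 1.7 hr * 3600 = 6120.0 s
Step 2: Total = flux * area * time_s
Step 3: Total = 2.7 * 0.042 * 6120.0
Step 4: Total = 694.0 umol

694.0


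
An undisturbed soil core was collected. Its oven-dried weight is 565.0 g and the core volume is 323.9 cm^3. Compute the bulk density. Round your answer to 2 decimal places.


Step 1: Identify the formula: BD = dry mass / volume
Step 2: Substitute values: BD = 565.0 / 323.9
Step 3: BD = 1.74 g/cm^3

1.74


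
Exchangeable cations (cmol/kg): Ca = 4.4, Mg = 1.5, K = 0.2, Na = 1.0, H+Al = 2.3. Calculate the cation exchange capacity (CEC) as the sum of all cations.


Step 1: CEC = Ca + Mg + K + Na + (H+Al)
Step 2: CEC = 4.4 + 1.5 + 0.2 + 1.0 + 2.3
Step 3: CEC = 9.4 cmol/kg

9.4


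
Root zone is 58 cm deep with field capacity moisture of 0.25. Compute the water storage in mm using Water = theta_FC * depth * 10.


Step 1: Water (mm) = theta_FC * depth (cm) * 10
Step 2: Water = 0.25 * 58 * 10
Step 3: Water = 145.0 mm

145.0


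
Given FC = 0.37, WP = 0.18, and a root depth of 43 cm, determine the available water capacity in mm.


Step 1: Available water = (FC - WP) * depth * 10
Step 2: AW = (0.37 - 0.18) * 43 * 10
Step 3: AW = 0.19 * 43 * 10
Step 4: AW = 81.7 mm

81.7


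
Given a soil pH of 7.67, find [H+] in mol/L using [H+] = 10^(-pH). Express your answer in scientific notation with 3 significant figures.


Step 1: [H+] = 10^(-pH)
Step 2: [H+] = 10^(-7.67)
Step 3: [H+] = 2.14e-08 mol/L

2.14e-08


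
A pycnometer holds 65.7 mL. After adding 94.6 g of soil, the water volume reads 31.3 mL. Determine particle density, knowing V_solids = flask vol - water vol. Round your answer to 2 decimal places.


Step 1: Volume of solids = flask volume - water volume with soil
Step 2: V_solids = 65.7 - 31.3 = 34.4 mL
Step 3: Particle density = mass / V_solids = 94.6 / 34.4 = 2.75 g/cm^3

2.75


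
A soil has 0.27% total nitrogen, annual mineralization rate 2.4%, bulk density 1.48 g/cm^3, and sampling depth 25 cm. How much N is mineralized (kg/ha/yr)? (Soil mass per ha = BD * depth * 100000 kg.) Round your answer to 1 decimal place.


Step 1: Soil mass per ha = BD * depth * 100000 = 1.48 * 25 * 100000 = 3700000 kg
Step 2: Total N pool = soil mass * N%/100 = 3700000 * 0.27/100 = 9990.0 kg/ha
Step 3: N mineralized = N pool * rate%/100 = 9990.0 * 2.4/100 = 239.8 kg/ha/yr

239.8


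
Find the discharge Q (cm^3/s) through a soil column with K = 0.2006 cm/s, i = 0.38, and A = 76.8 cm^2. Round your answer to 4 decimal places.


Step 1: Apply Darcy's law: Q = K * i * A
Step 2: Q = 0.2006 * 0.38 * 76.8
Step 3: Q = 5.8543 cm^3/s

5.8543


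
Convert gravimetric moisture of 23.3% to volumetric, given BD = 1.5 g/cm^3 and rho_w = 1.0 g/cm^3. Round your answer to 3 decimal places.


Step 1: theta = (w / 100) * BD / rho_w
Step 2: theta = (23.3 / 100) * 1.5 / 1.0
Step 3: theta = 0.233 * 1.5
Step 4: theta = 0.35

0.35


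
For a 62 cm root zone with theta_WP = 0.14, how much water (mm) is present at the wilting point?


Step 1: Water (mm) = theta_WP * depth * 10
Step 2: Water = 0.14 * 62 * 10
Step 3: Water = 86.8 mm

86.8


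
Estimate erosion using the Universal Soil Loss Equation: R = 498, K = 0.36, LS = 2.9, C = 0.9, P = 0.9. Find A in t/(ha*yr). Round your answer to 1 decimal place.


Step 1: A = R * K * LS * C * P
Step 2: R * K = 498 * 0.36 = 179.28
Step 3: (R*K) * LS = 179.28 * 2.9 = 519.912
Step 4: * C * P = 519.912 * 0.9 * 0.9 = 421.1
Step 5: A = 421.1 t/(ha*yr)

421.1


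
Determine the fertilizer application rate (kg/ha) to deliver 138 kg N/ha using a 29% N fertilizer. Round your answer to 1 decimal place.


Step 1: Fertilizer rate = target N / (N content / 100)
Step 2: Rate = 138 / (29 / 100)
Step 3: Rate = 138 / 0.29
Step 4: Rate = 475.9 kg/ha

475.9


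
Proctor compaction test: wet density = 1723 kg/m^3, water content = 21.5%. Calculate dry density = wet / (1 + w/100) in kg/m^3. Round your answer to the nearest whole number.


Step 1: Dry density = wet density / (1 + w/100)
Step 2: Dry density = 1723 / (1 + 21.5/100)
Step 3: Dry density = 1723 / 1.215
Step 4: Dry density = 1418 kg/m^3

1418


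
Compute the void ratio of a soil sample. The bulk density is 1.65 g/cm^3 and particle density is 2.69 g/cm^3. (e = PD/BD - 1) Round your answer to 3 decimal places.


Step 1: e = PD / BD - 1
Step 2: e = 2.69 / 1.65 - 1
Step 3: e = 1.6303 - 1
Step 4: e = 0.63

0.63


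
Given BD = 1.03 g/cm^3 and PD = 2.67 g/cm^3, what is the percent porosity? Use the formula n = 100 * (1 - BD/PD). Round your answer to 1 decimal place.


Step 1: Formula: n = 100 * (1 - BD / PD)
Step 2: n = 100 * (1 - 1.03 / 2.67)
Step 3: n = 100 * (1 - 0.38577)
Step 4: n = 61.4%

61.4


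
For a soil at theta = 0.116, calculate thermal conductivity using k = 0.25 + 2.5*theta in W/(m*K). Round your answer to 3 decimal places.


Step 1: k = 0.25 + 2.5 * theta
Step 2: k = 0.25 + 2.5 * 0.116
Step 3: k = 0.25 + 0.29
Step 4: k = 0.54 W/(m*K)

0.54


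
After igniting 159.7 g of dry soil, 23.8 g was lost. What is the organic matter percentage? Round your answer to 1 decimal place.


Step 1: OM% = 100 * LOI / sample mass
Step 2: OM = 100 * 23.8 / 159.7
Step 3: OM = 14.9%

14.9


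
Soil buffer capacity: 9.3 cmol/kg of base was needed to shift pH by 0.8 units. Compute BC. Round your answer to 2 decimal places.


Step 1: BC = change in base / change in pH
Step 2: BC = 9.3 / 0.8
Step 3: BC = 11.63 cmol/(kg*pH unit)

11.63


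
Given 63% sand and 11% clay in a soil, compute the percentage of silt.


Step 1: sand + silt + clay = 100%
Step 2: silt = 100 - sand - clay
Step 3: silt = 100 - 63 - 11
Step 4: silt = 26%

26


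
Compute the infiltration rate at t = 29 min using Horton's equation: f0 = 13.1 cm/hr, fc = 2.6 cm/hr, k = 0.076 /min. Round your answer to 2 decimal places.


Step 1: f = fc + (f0 - fc) * exp(-k * t)
Step 2: exp(-0.076 * 29) = 0.110361
Step 3: f = 2.6 + (13.1 - 2.6) * 0.110361
Step 4: f = 2.6 + 10.5 * 0.110361
Step 5: f = 3.76 cm/hr

3.76


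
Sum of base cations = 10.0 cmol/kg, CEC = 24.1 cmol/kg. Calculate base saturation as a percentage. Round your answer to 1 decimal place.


Step 1: BS = 100 * (sum of bases) / CEC
Step 2: BS = 100 * 10.0 / 24.1
Step 3: BS = 41.5%

41.5


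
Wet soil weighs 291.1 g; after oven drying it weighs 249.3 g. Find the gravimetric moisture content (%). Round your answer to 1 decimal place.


Step 1: Water mass = wet - dry = 291.1 - 249.3 = 41.8 g
Step 2: w = 100 * water mass / dry mass
Step 3: w = 100 * 41.8 / 249.3 = 16.8%

16.8


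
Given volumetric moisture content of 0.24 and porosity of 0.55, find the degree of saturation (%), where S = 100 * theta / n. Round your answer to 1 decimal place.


Step 1: S = 100 * theta_v / n
Step 2: S = 100 * 0.24 / 0.55
Step 3: S = 43.6%

43.6


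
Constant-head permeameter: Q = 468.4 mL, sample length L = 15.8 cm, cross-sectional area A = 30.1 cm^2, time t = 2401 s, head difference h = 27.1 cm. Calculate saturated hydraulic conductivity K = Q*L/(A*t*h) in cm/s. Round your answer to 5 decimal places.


Step 1: K = Q * L / (A * t * h)
Step 2: Numerator = 468.4 * 15.8 = 7400.72
Step 3: Denominator = 30.1 * 2401 * 27.1 = 1958519.71
Step 4: K = 7400.72 / 1958519.71 = 0.00378 cm/s

0.00378


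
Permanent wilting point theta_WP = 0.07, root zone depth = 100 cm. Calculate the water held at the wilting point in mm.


Step 1: Water (mm) = theta_WP * depth * 10
Step 2: Water = 0.07 * 100 * 10
Step 3: Water = 70.0 mm

70.0


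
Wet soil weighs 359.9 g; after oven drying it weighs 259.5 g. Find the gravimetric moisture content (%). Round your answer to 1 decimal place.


Step 1: Water mass = wet - dry = 359.9 - 259.5 = 100.4 g
Step 2: w = 100 * water mass / dry mass
Step 3: w = 100 * 100.4 / 259.5 = 38.7%

38.7


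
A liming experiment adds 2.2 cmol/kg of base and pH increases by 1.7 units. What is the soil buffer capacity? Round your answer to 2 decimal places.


Step 1: BC = change in base / change in pH
Step 2: BC = 2.2 / 1.7
Step 3: BC = 1.29 cmol/(kg*pH unit)

1.29


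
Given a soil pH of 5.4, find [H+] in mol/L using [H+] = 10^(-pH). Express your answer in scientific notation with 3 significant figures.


Step 1: [H+] = 10^(-pH)
Step 2: [H+] = 10^(-5.4)
Step 3: [H+] = 3.98e-06 mol/L

3.98e-06


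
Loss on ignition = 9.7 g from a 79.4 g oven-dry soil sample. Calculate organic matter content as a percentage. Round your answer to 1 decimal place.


Step 1: OM% = 100 * LOI / sample mass
Step 2: OM = 100 * 9.7 / 79.4
Step 3: OM = 12.2%

12.2


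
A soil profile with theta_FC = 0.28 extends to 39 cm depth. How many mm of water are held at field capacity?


Step 1: Water (mm) = theta_FC * depth (cm) * 10
Step 2: Water = 0.28 * 39 * 10
Step 3: Water = 109.2 mm

109.2


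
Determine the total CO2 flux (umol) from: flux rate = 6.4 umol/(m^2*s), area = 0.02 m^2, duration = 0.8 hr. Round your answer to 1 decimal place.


Step 1: Convert time to seconds: 0.8 hr * 3600 = 2880.0 s
Step 2: Total = flux * area * time_s
Step 3: Total = 6.4 * 0.02 * 2880.0
Step 4: Total = 368.6 umol

368.6


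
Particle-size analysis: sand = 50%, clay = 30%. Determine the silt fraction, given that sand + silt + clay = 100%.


Step 1: sand + silt + clay = 100%
Step 2: silt = 100 - sand - clay
Step 3: silt = 100 - 50 - 30
Step 4: silt = 20%

20


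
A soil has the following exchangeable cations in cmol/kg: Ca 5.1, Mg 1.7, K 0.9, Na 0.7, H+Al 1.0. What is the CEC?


Step 1: CEC = Ca + Mg + K + Na + (H+Al)
Step 2: CEC = 5.1 + 1.7 + 0.9 + 0.7 + 1.0
Step 3: CEC = 9.4 cmol/kg

9.4


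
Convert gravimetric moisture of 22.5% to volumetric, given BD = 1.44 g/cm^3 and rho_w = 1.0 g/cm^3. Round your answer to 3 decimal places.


Step 1: theta = (w / 100) * BD / rho_w
Step 2: theta = (22.5 / 100) * 1.44 / 1.0
Step 3: theta = 0.225 * 1.44
Step 4: theta = 0.324

0.324


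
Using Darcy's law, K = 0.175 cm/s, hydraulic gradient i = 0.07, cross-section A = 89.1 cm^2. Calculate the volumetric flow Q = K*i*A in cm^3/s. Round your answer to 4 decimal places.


Step 1: Apply Darcy's law: Q = K * i * A
Step 2: Q = 0.175 * 0.07 * 89.1
Step 3: Q = 1.0915 cm^3/s

1.0915


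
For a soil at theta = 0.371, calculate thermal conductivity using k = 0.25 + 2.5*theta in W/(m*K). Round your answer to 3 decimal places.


Step 1: k = 0.25 + 2.5 * theta
Step 2: k = 0.25 + 2.5 * 0.371
Step 3: k = 0.25 + 0.928
Step 4: k = 1.178 W/(m*K)

1.178


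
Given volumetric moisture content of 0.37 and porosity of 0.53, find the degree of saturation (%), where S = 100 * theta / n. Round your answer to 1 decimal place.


Step 1: S = 100 * theta_v / n
Step 2: S = 100 * 0.37 / 0.53
Step 3: S = 69.8%

69.8


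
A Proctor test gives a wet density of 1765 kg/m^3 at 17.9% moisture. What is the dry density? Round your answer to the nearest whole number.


Step 1: Dry density = wet density / (1 + w/100)
Step 2: Dry density = 1765 / (1 + 17.9/100)
Step 3: Dry density = 1765 / 1.179
Step 4: Dry density = 1497 kg/m^3

1497


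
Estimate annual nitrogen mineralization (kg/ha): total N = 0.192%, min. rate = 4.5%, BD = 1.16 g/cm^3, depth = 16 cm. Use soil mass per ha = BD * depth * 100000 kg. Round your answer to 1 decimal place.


Step 1: Soil mass per ha = BD * depth * 100000 = 1.16 * 16 * 100000 = 1856000 kg
Step 2: Total N pool = soil mass * N%/100 = 1856000 * 0.192/100 = 3563.52 kg/ha
Step 3: N mineralized = N pool * rate%/100 = 3563.52 * 4.5/100 = 160.4 kg/ha/yr

160.4


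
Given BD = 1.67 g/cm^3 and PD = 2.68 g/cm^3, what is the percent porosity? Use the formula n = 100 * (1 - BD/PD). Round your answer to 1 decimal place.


Step 1: Formula: n = 100 * (1 - BD / PD)
Step 2: n = 100 * (1 - 1.67 / 2.68)
Step 3: n = 100 * (1 - 0.62313)
Step 4: n = 37.7%

37.7


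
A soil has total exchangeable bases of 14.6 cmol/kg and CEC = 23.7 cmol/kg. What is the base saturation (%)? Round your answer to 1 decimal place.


Step 1: BS = 100 * (sum of bases) / CEC
Step 2: BS = 100 * 14.6 / 23.7
Step 3: BS = 61.6%

61.6


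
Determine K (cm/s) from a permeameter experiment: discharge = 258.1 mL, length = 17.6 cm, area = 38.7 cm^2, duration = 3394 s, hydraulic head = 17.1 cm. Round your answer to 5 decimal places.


Step 1: K = Q * L / (A * t * h)
Step 2: Numerator = 258.1 * 17.6 = 4542.56
Step 3: Denominator = 38.7 * 3394 * 17.1 = 2246047.38
Step 4: K = 4542.56 / 2246047.38 = 0.00202 cm/s

0.00202


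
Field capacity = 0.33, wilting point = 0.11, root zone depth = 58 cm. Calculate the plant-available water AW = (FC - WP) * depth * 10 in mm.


Step 1: Available water = (FC - WP) * depth * 10
Step 2: AW = (0.33 - 0.11) * 58 * 10
Step 3: AW = 0.22 * 58 * 10
Step 4: AW = 127.6 mm

127.6


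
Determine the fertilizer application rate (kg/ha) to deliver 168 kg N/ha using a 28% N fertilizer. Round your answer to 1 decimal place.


Step 1: Fertilizer rate = target N / (N content / 100)
Step 2: Rate = 168 / (28 / 100)
Step 3: Rate = 168 / 0.28
Step 4: Rate = 600.0 kg/ha

600.0


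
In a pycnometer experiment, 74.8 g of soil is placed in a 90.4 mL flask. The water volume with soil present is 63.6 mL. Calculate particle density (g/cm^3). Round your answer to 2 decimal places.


Step 1: Volume of solids = flask volume - water volume with soil
Step 2: V_solids = 90.4 - 63.6 = 26.8 mL
Step 3: Particle density = mass / V_solids = 74.8 / 26.8 = 2.79 g/cm^3

2.79


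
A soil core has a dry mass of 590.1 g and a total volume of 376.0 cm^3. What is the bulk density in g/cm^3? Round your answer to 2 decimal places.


Step 1: Identify the formula: BD = dry mass / volume
Step 2: Substitute values: BD = 590.1 / 376.0
Step 3: BD = 1.57 g/cm^3

1.57


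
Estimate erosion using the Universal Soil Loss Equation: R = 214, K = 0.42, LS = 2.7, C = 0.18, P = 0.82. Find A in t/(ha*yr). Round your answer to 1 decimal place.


Step 1: A = R * K * LS * C * P
Step 2: R * K = 214 * 0.42 = 89.88
Step 3: (R*K) * LS = 89.88 * 2.7 = 242.676
Step 4: * C * P = 242.676 * 0.18 * 0.82 = 35.8
Step 5: A = 35.8 t/(ha*yr)

35.8


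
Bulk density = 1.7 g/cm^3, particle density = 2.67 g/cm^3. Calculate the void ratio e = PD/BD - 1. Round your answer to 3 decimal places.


Step 1: e = PD / BD - 1
Step 2: e = 2.67 / 1.7 - 1
Step 3: e = 1.57059 - 1
Step 4: e = 0.571

0.571


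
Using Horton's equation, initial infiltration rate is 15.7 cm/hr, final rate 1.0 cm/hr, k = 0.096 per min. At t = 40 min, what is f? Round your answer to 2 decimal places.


Step 1: f = fc + (f0 - fc) * exp(-k * t)
Step 2: exp(-0.096 * 40) = 0.021494
Step 3: f = 1.0 + (15.7 - 1.0) * 0.021494
Step 4: f = 1.0 + 14.7 * 0.021494
Step 5: f = 1.32 cm/hr

1.32


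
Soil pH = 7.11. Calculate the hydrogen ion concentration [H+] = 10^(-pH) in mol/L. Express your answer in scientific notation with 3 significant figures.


Step 1: [H+] = 10^(-pH)
Step 2: [H+] = 10^(-7.11)
Step 3: [H+] = 7.76e-08 mol/L

7.76e-08


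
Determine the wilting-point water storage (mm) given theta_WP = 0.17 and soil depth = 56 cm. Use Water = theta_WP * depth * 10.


Step 1: Water (mm) = theta_WP * depth * 10
Step 2: Water = 0.17 * 56 * 10
Step 3: Water = 95.2 mm

95.2


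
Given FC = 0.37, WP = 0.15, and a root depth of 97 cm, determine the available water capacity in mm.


Step 1: Available water = (FC - WP) * depth * 10
Step 2: AW = (0.37 - 0.15) * 97 * 10
Step 3: AW = 0.22 * 97 * 10
Step 4: AW = 213.4 mm

213.4


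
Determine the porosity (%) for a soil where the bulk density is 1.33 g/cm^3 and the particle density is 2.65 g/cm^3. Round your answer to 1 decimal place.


Step 1: Formula: n = 100 * (1 - BD / PD)
Step 2: n = 100 * (1 - 1.33 / 2.65)
Step 3: n = 100 * (1 - 0.50189)
Step 4: n = 49.8%

49.8


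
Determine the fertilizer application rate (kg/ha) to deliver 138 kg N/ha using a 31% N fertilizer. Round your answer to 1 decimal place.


Step 1: Fertilizer rate = target N / (N content / 100)
Step 2: Rate = 138 / (31 / 100)
Step 3: Rate = 138 / 0.31
Step 4: Rate = 445.2 kg/ha

445.2


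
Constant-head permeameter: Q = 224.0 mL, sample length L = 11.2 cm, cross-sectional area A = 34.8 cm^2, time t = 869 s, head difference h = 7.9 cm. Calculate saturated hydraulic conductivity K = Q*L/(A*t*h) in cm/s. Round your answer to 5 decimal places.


Step 1: K = Q * L / (A * t * h)
Step 2: Numerator = 224.0 * 11.2 = 2508.8
Step 3: Denominator = 34.8 * 869 * 7.9 = 238905.48
Step 4: K = 2508.8 / 238905.48 = 0.0105 cm/s

0.0105


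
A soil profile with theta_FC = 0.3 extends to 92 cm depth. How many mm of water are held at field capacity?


Step 1: Water (mm) = theta_FC * depth (cm) * 10
Step 2: Water = 0.3 * 92 * 10
Step 3: Water = 276.0 mm

276.0


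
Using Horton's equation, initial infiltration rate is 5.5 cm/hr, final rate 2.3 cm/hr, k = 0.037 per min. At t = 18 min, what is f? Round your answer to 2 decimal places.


Step 1: f = fc + (f0 - fc) * exp(-k * t)
Step 2: exp(-0.037 * 18) = 0.51376
Step 3: f = 2.3 + (5.5 - 2.3) * 0.51376
Step 4: f = 2.3 + 3.2 * 0.51376
Step 5: f = 3.94 cm/hr

3.94


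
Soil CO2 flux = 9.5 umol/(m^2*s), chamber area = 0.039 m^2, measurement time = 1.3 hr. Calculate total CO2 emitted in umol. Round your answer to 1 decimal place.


Step 1: Convert time to seconds: 1.3 hr * 3600 = 4680.0 s
Step 2: Total = flux * area * time_s
Step 3: Total = 9.5 * 0.039 * 4680.0
Step 4: Total = 1733.9 umol

1733.9


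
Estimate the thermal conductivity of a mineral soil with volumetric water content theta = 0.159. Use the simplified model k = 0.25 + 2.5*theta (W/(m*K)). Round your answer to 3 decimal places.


Step 1: k = 0.25 + 2.5 * theta
Step 2: k = 0.25 + 2.5 * 0.159
Step 3: k = 0.25 + 0.398
Step 4: k = 0.648 W/(m*K)

0.648


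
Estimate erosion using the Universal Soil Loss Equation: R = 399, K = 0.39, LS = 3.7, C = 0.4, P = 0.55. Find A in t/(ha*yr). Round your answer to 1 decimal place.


Step 1: A = R * K * LS * C * P
Step 2: R * K = 399 * 0.39 = 155.61
Step 3: (R*K) * LS = 155.61 * 3.7 = 575.757
Step 4: * C * P = 575.757 * 0.4 * 0.55 = 126.7
Step 5: A = 126.7 t/(ha*yr)

126.7


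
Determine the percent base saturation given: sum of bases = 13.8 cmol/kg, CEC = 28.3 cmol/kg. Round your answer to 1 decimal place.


Step 1: BS = 100 * (sum of bases) / CEC
Step 2: BS = 100 * 13.8 / 28.3
Step 3: BS = 48.8%

48.8


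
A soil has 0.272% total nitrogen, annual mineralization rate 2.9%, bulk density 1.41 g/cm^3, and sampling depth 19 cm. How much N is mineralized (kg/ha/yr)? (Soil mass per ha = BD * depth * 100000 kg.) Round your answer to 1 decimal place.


Step 1: Soil mass per ha = BD * depth * 100000 = 1.41 * 19 * 100000 = 2679000 kg
Step 2: Total N pool = soil mass * N%/100 = 2679000 * 0.272/100 = 7286.88 kg/ha
Step 3: N mineralized = N pool * rate%/100 = 7286.88 * 2.9/100 = 211.3 kg/ha/yr

211.3


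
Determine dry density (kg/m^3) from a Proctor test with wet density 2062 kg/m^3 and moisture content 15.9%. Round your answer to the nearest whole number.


Step 1: Dry density = wet density / (1 + w/100)
Step 2: Dry density = 2062 / (1 + 15.9/100)
Step 3: Dry density = 2062 / 1.159
Step 4: Dry density = 1779 kg/m^3

1779


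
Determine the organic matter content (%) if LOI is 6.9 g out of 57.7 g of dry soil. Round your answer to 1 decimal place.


Step 1: OM% = 100 * LOI / sample mass
Step 2: OM = 100 * 6.9 / 57.7
Step 3: OM = 12.0%

12.0


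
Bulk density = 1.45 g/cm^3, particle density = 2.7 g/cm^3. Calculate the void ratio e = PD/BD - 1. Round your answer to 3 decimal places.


Step 1: e = PD / BD - 1
Step 2: e = 2.7 / 1.45 - 1
Step 3: e = 1.86207 - 1
Step 4: e = 0.862

0.862


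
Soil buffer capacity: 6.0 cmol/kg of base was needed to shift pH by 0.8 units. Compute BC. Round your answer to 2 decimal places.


Step 1: BC = change in base / change in pH
Step 2: BC = 6.0 / 0.8
Step 3: BC = 7.5 cmol/(kg*pH unit)

7.5


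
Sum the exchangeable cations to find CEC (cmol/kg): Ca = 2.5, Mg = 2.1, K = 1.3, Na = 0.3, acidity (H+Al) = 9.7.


Step 1: CEC = Ca + Mg + K + Na + (H+Al)
Step 2: CEC = 2.5 + 2.1 + 1.3 + 0.3 + 9.7
Step 3: CEC = 15.9 cmol/kg

15.9


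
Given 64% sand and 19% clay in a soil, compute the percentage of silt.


Step 1: sand + silt + clay = 100%
Step 2: silt = 100 - sand - clay
Step 3: silt = 100 - 64 - 19
Step 4: silt = 17%

17


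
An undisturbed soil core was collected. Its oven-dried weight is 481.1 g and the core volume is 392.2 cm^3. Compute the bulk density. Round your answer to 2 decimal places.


Step 1: Identify the formula: BD = dry mass / volume
Step 2: Substitute values: BD = 481.1 / 392.2
Step 3: BD = 1.23 g/cm^3

1.23


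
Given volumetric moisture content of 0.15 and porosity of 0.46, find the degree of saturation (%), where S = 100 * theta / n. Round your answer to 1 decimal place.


Step 1: S = 100 * theta_v / n
Step 2: S = 100 * 0.15 / 0.46
Step 3: S = 32.6%

32.6


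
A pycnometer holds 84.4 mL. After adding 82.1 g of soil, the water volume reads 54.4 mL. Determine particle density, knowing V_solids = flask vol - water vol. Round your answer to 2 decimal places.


Step 1: Volume of solids = flask volume - water volume with soil
Step 2: V_solids = 84.4 - 54.4 = 30.0 mL
Step 3: Particle density = mass / V_solids = 82.1 / 30.0 = 2.74 g/cm^3

2.74


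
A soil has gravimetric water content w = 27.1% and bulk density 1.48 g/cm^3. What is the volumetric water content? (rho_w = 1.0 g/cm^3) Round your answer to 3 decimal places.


Step 1: theta = (w / 100) * BD / rho_w
Step 2: theta = (27.1 / 100) * 1.48 / 1.0
Step 3: theta = 0.271 * 1.48
Step 4: theta = 0.401

0.401


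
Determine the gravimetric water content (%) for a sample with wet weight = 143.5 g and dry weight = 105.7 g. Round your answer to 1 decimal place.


Step 1: Water mass = wet - dry = 143.5 - 105.7 = 37.8 g
Step 2: w = 100 * water mass / dry mass
Step 3: w = 100 * 37.8 / 105.7 = 35.8%

35.8


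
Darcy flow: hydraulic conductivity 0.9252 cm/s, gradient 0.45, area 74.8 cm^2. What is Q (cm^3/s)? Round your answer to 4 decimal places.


Step 1: Apply Darcy's law: Q = K * i * A
Step 2: Q = 0.9252 * 0.45 * 74.8
Step 3: Q = 31.1422 cm^3/s

31.1422


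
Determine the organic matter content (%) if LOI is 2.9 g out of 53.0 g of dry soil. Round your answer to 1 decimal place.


Step 1: OM% = 100 * LOI / sample mass
Step 2: OM = 100 * 2.9 / 53.0
Step 3: OM = 5.5%

5.5


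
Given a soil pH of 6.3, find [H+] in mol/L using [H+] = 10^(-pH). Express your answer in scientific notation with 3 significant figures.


Step 1: [H+] = 10^(-pH)
Step 2: [H+] = 10^(-6.3)
Step 3: [H+] = 5.01e-07 mol/L

5.01e-07


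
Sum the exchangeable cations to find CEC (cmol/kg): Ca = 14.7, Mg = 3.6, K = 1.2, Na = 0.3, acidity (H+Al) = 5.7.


Step 1: CEC = Ca + Mg + K + Na + (H+Al)
Step 2: CEC = 14.7 + 3.6 + 1.2 + 0.3 + 5.7
Step 3: CEC = 25.5 cmol/kg

25.5


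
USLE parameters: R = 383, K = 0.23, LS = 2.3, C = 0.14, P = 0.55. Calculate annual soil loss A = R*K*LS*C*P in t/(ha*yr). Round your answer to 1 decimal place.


Step 1: A = R * K * LS * C * P
Step 2: R * K = 383 * 0.23 = 88.09
Step 3: (R*K) * LS = 88.09 * 2.3 = 202.607
Step 4: * C * P = 202.607 * 0.14 * 0.55 = 15.6
Step 5: A = 15.6 t/(ha*yr)

15.6


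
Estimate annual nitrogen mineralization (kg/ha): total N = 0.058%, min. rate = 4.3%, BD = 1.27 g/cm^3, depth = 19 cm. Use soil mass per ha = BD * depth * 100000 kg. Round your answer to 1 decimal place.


Step 1: Soil mass per ha = BD * depth * 100000 = 1.27 * 19 * 100000 = 2413000 kg
Step 2: Total N pool = soil mass * N%/100 = 2413000 * 0.058/100 = 1399.54 kg/ha
Step 3: N mineralized = N pool * rate%/100 = 1399.54 * 4.3/100 = 60.2 kg/ha/yr

60.2


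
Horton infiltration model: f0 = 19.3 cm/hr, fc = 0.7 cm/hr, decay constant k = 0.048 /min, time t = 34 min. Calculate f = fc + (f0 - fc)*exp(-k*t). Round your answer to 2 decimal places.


Step 1: f = fc + (f0 - fc) * exp(-k * t)
Step 2: exp(-0.048 * 34) = 0.195538
Step 3: f = 0.7 + (19.3 - 0.7) * 0.195538
Step 4: f = 0.7 + 18.6 * 0.195538
Step 5: f = 4.34 cm/hr

4.34


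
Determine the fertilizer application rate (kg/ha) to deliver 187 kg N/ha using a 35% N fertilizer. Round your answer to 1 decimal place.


Step 1: Fertilizer rate = target N / (N content / 100)
Step 2: Rate = 187 / (35 / 100)
Step 3: Rate = 187 / 0.35
Step 4: Rate = 534.3 kg/ha

534.3


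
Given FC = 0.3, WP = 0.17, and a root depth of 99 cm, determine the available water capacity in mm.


Step 1: Available water = (FC - WP) * depth * 10
Step 2: AW = (0.3 - 0.17) * 99 * 10
Step 3: AW = 0.13 * 99 * 10
Step 4: AW = 128.7 mm

128.7


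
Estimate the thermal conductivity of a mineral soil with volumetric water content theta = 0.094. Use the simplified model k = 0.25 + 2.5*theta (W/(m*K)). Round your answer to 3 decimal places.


Step 1: k = 0.25 + 2.5 * theta
Step 2: k = 0.25 + 2.5 * 0.094
Step 3: k = 0.25 + 0.235
Step 4: k = 0.485 W/(m*K)

0.485


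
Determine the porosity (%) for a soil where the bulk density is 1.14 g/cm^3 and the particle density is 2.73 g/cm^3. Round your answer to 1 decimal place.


Step 1: Formula: n = 100 * (1 - BD / PD)
Step 2: n = 100 * (1 - 1.14 / 2.73)
Step 3: n = 100 * (1 - 0.41758)
Step 4: n = 58.2%

58.2


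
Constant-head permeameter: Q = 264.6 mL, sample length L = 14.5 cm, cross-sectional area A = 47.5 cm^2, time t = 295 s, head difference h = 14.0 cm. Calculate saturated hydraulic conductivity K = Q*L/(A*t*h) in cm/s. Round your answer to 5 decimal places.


Step 1: K = Q * L / (A * t * h)
Step 2: Numerator = 264.6 * 14.5 = 3836.7
Step 3: Denominator = 47.5 * 295 * 14.0 = 196175.0
Step 4: K = 3836.7 / 196175.0 = 0.01956 cm/s

0.01956


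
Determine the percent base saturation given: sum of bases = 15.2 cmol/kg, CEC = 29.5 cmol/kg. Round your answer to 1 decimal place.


Step 1: BS = 100 * (sum of bases) / CEC
Step 2: BS = 100 * 15.2 / 29.5
Step 3: BS = 51.5%

51.5


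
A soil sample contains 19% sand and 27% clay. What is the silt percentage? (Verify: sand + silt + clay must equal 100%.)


Step 1: sand + silt + clay = 100%
Step 2: silt = 100 - sand - clay
Step 3: silt = 100 - 19 - 27
Step 4: silt = 54%

54


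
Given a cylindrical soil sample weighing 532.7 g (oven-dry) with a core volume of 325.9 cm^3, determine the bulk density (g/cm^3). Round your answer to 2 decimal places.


Step 1: Identify the formula: BD = dry mass / volume
Step 2: Substitute values: BD = 532.7 / 325.9
Step 3: BD = 1.63 g/cm^3

1.63


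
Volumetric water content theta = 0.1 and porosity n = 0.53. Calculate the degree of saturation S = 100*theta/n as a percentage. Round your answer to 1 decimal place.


Step 1: S = 100 * theta_v / n
Step 2: S = 100 * 0.1 / 0.53
Step 3: S = 18.9%

18.9


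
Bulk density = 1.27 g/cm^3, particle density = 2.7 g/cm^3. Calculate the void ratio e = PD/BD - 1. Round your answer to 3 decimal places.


Step 1: e = PD / BD - 1
Step 2: e = 2.7 / 1.27 - 1
Step 3: e = 2.12598 - 1
Step 4: e = 1.126

1.126


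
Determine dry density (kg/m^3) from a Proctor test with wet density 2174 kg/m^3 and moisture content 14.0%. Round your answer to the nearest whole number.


Step 1: Dry density = wet density / (1 + w/100)
Step 2: Dry density = 2174 / (1 + 14.0/100)
Step 3: Dry density = 2174 / 1.14
Step 4: Dry density = 1907 kg/m^3

1907


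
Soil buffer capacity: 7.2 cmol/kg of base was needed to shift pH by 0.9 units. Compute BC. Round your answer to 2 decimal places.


Step 1: BC = change in base / change in pH
Step 2: BC = 7.2 / 0.9
Step 3: BC = 8.0 cmol/(kg*pH unit)

8.0


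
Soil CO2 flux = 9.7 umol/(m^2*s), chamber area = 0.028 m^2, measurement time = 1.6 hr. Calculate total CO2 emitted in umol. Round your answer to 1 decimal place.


Step 1: Convert time to seconds: 1.6 hr * 3600 = 5760.0 s
Step 2: Total = flux * area * time_s
Step 3: Total = 9.7 * 0.028 * 5760.0
Step 4: Total = 1564.4 umol

1564.4


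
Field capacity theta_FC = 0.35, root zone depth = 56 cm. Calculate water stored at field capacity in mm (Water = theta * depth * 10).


Step 1: Water (mm) = theta_FC * depth (cm) * 10
Step 2: Water = 0.35 * 56 * 10
Step 3: Water = 196.0 mm

196.0


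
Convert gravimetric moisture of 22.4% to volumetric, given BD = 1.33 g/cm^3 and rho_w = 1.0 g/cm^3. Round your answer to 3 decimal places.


Step 1: theta = (w / 100) * BD / rho_w
Step 2: theta = (22.4 / 100) * 1.33 / 1.0
Step 3: theta = 0.224 * 1.33
Step 4: theta = 0.298

0.298


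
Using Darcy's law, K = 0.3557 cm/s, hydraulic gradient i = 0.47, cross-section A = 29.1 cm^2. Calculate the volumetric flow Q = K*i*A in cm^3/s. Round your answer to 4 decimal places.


Step 1: Apply Darcy's law: Q = K * i * A
Step 2: Q = 0.3557 * 0.47 * 29.1
Step 3: Q = 4.8649 cm^3/s

4.8649


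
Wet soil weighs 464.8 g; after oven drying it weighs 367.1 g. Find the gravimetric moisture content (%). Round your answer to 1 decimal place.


Step 1: Water mass = wet - dry = 464.8 - 367.1 = 97.7 g
Step 2: w = 100 * water mass / dry mass
Step 3: w = 100 * 97.7 / 367.1 = 26.6%

26.6


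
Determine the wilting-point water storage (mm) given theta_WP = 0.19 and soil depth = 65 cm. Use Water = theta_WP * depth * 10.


Step 1: Water (mm) = theta_WP * depth * 10
Step 2: Water = 0.19 * 65 * 10
Step 3: Water = 123.5 mm

123.5


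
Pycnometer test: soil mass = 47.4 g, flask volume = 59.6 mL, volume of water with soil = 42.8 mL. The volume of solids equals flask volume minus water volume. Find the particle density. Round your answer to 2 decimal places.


Step 1: Volume of solids = flask volume - water volume with soil
Step 2: V_solids = 59.6 - 42.8 = 16.8 mL
Step 3: Particle density = mass / V_solids = 47.4 / 16.8 = 2.82 g/cm^3

2.82


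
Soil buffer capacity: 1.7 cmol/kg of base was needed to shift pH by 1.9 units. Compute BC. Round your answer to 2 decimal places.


Step 1: BC = change in base / change in pH
Step 2: BC = 1.7 / 1.9
Step 3: BC = 0.89 cmol/(kg*pH unit)

0.89


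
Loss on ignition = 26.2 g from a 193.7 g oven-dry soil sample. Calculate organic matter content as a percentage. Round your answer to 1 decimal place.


Step 1: OM% = 100 * LOI / sample mass
Step 2: OM = 100 * 26.2 / 193.7
Step 3: OM = 13.5%

13.5


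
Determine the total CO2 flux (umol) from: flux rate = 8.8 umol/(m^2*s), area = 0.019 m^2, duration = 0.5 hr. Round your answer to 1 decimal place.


Step 1: Convert time to seconds: 0.5 hr * 3600 = 1800.0 s
Step 2: Total = flux * area * time_s
Step 3: Total = 8.8 * 0.019 * 1800.0
Step 4: Total = 301.0 umol

301.0


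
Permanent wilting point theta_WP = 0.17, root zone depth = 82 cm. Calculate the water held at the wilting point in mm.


Step 1: Water (mm) = theta_WP * depth * 10
Step 2: Water = 0.17 * 82 * 10
Step 3: Water = 139.4 mm

139.4


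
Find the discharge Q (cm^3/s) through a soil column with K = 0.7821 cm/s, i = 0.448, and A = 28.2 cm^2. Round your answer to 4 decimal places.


Step 1: Apply Darcy's law: Q = K * i * A
Step 2: Q = 0.7821 * 0.448 * 28.2
Step 3: Q = 9.8807 cm^3/s

9.8807


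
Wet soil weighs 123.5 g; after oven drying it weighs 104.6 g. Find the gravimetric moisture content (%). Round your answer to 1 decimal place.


Step 1: Water mass = wet - dry = 123.5 - 104.6 = 18.9 g
Step 2: w = 100 * water mass / dry mass
Step 3: w = 100 * 18.9 / 104.6 = 18.1%

18.1


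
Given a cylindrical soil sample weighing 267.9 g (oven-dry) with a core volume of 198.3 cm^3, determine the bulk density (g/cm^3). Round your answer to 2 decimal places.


Step 1: Identify the formula: BD = dry mass / volume
Step 2: Substitute values: BD = 267.9 / 198.3
Step 3: BD = 1.35 g/cm^3

1.35


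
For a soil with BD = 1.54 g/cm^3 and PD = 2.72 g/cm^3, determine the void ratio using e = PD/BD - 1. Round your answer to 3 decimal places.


Step 1: e = PD / BD - 1
Step 2: e = 2.72 / 1.54 - 1
Step 3: e = 1.76623 - 1
Step 4: e = 0.766

0.766


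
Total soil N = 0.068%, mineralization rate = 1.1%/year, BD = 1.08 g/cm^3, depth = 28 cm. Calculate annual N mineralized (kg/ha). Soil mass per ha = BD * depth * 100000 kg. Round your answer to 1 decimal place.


Step 1: Soil mass per ha = BD * depth * 100000 = 1.08 * 28 * 100000 = 3024000 kg
Step 2: Total N pool = soil mass * N%/100 = 3024000 * 0.068/100 = 2056.32 kg/ha
Step 3: N mineralized = N pool * rate%/100 = 2056.32 * 1.1/100 = 22.6 kg/ha/yr

22.6


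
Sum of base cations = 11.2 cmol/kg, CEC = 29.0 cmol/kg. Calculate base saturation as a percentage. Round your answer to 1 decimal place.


Step 1: BS = 100 * (sum of bases) / CEC
Step 2: BS = 100 * 11.2 / 29.0
Step 3: BS = 38.6%

38.6


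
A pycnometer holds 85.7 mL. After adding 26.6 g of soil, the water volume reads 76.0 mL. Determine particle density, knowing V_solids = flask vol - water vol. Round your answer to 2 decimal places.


Step 1: Volume of solids = flask volume - water volume with soil
Step 2: V_solids = 85.7 - 76.0 = 9.7 mL
Step 3: Particle density = mass / V_solids = 26.6 / 9.7 = 2.74 g/cm^3

2.74


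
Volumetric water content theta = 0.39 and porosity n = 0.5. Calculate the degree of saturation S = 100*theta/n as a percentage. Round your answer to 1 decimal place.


Step 1: S = 100 * theta_v / n
Step 2: S = 100 * 0.39 / 0.5
Step 3: S = 78.0%

78.0
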